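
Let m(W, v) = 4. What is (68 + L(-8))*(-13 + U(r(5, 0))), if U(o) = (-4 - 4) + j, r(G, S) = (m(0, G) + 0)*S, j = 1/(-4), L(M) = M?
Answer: -1275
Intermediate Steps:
j = -¼ ≈ -0.25000
r(G, S) = 4*S (r(G, S) = (4 + 0)*S = 4*S)
U(o) = -33/4 (U(o) = (-4 - 4) - ¼ = -8 - ¼ = -33/4)
(68 + L(-8))*(-13 + U(r(5, 0))) = (68 - 8)*(-13 - 33/4) = 60*(-85/4) = -1275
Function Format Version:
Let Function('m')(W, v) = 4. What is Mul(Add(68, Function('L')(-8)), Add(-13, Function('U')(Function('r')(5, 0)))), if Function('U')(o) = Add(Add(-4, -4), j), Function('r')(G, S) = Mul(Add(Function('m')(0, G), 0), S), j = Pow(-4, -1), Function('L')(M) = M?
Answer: -1275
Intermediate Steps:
j = Rational(-1, 4) ≈ -0.25000
Function('r')(G, S) = Mul(4, S) (Function('r')(G, S) = Mul(Add(4, 0), S) = Mul(4, S))
Function('U')(o) = Rational(-33, 4) (Function('U')(o) = Add(Add(-4, -4), Rational(-1, 4)) = Add(-8, Rational(-1, 4)) = Rational(-33, 4))
Mul(Add(68, Function('L')(-8)), Add(-13, Function('U')(Function('r')(5, 0)))) = Mul(Add(68, -8), Add(-13, Rational(-33, 4))) = Mul(60, Rational(-85, 4)) = -1275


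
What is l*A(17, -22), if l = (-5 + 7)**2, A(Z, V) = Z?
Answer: 68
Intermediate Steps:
l = 4 (l = 2**2 = 4)
l*A(17, -22) = 4*17 = 68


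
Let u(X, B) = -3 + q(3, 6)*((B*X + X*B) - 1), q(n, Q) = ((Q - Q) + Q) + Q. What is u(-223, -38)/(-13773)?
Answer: -67787/4591 ≈ -14.765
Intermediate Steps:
q(n, Q) = 2*Q (q(n, Q) = (0 + Q) + Q = Q + Q = 2*Q)
u(X, B) = -15 + 24*B*X (u(X, B) = -3 + (2*6)*((B*X + X*B) - 1) = -3 + 12*((B*X + B*X) - 1) = -3 + 12*(2*B*X - 1) = -3 + 12*(-1 + 2*B*X) = -3 + (-12 + 24*B*X) = -15 + 24*B*X)
u(-223, -38)/(-13773) = (-15 + 24*(-38)*(-223))/(-13773) = (-15 + 203376)*(-1/13773) = 203361*(-1/13773) = -67787/4591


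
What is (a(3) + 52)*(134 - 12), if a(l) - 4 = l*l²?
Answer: 10126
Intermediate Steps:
a(l) = 4 + l³ (a(l) = 4 + l*l² = 4 + l³)
(a(3) + 52)*(134 - 12) = ((4 + 3³) + 52)*(134 - 12) = ((4 + 27) + 52)*122 = (31 + 52)*122 = 83*122 = 10126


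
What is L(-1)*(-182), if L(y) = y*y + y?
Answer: 0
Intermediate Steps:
L(y) = y + y**2 (L(y) = y**2 + y = y + y**2)
L(-1)*(-182) = -(1 - 1)*(-182) = -1*0*(-182) = 0*(-182) = 0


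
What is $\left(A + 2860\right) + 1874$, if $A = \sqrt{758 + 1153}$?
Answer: $4734 + 7 \sqrt{39} \approx 4777.7$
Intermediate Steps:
$A = 7 \sqrt{39}$ ($A = \sqrt{1911} = 7 \sqrt{39} \approx 43.715$)
$\left(A + 2860\right) + 1874 = \left(7 \sqrt{39} + 2860\right) + 1874 = \left(2860 + 7 \sqrt{39}\right) + 1874 = 4734 + 7 \sqrt{39}$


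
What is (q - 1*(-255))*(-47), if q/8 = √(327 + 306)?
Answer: -11985 - 376*√633 ≈ -21445.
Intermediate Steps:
q = 8*√633 (q = 8*√(327 + 306) = 8*√633 ≈ 201.28)
(q - 1*(-255))*(-47) = (8*√633 - 1*(-255))*(-47) = (8*√633 + 255)*(-47) = (255 + 8*√633)*(-47) = -11985 - 376*√633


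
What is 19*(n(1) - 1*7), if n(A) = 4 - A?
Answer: -76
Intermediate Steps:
19*(n(1) - 1*7) = 19*((4 - 1*1) - 1*7) = 19*((4 - 1) - 7) = 19*(3 - 7) = 19*(-4) = -76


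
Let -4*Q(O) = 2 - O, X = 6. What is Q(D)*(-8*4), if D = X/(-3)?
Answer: 32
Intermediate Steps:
D = -2 (D = 6/(-3) = 6*(-⅓) = -2)
Q(O) = -½ + O/4 (Q(O) = -(2 - O)/4 = -½ + O/4)
Q(D)*(-8*4) = (-½ + (¼)*(-2))*(-8*4) = (-½ - ½)*(-32) = -1*(-32) = 32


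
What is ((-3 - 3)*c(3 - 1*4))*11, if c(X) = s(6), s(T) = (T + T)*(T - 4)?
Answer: -1584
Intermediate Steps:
s(T) = 2*T*(-4 + T) (s(T) = (2*T)*(-4 + T) = 2*T*(-4 + T))
c(X) = 24 (c(X) = 2*6*(-4 + 6) = 2*6*2 = 24)
((-3 - 3)*c(3 - 1*4))*11 = ((-3 - 3)*24)*11 = -6*24*11 = -144*11 = -1584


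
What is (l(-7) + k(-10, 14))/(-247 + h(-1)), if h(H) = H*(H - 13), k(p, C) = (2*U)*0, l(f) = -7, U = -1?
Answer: 7/233 ≈ 0.030043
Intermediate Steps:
k(p, C) = 0 (k(p, C) = (2*(-1))*0 = -2*0 = 0)
h(H) = H*(-13 + H)
(l(-7) + k(-10, 14))/(-247 + h(-1)) = (-7 + 0)/(-247 - (-13 - 1)) = -7/(-247 - 1*(-14)) = -7/(-247 + 14) = -7/(-233) = -7*(-1/233) = 7/233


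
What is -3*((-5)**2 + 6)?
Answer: -93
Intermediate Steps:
-3*((-5)**2 + 6) = -3*(25 + 6) = -3*31 = -93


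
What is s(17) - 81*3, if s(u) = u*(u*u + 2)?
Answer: 4704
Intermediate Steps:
s(u) = u*(2 + u**2) (s(u) = u*(u**2 + 2) = u*(2 + u**2))
s(17) - 81*3 = 17*(2 + 17**2) - 81*3 = 17*(2 + 289) - 243 = 17*291 - 243 = 4947 - 243 = 4704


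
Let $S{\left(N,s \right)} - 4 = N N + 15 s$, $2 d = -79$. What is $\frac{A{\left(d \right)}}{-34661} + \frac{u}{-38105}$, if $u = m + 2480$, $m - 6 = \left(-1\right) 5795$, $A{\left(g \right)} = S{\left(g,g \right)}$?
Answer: $\frac{13506907}{229696940} \approx 0.058803$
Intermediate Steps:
$d = - \frac{79}{2}$ ($d = \frac{1}{2} \left(-79\right) = - \frac{79}{2} \approx -39.5$)
$S{\left(N,s \right)} = 4 + N^{2} + 15 s$ ($S{\left(N,s \right)} = 4 + \left(N N + 15 s\right) = 4 + \left(N^{2} + 15 s\right) = 4 + N^{2} + 15 s$)
$A{\left(g \right)} = 4 + g^{2} + 15 g$
$m = -5789$ ($m = 6 - 5795 = -5789$)
$u = -3309$ ($u = -5789 + 2480 = -3309$)
$\frac{A{\left(d \right)}}{-34661} + \frac{u}{-38105} = \frac{4 + \left(- \frac{79}{2}\right)^{2} + 15 \left(- \frac{79}{2}\right)}{-34661} - \frac{3309}{-38105} = \left(4 + \frac{6241}{4} - \frac{1185}{2}\right) \left(- \frac{1}{34661}\right) - - \frac{3309}{38105} = \frac{3887}{4} \left(- \frac{1}{34661}\right) + \frac{3309}{38105} = - \frac{169}{6028} + \frac{3309}{38105} = \frac{13506907}{229696940}$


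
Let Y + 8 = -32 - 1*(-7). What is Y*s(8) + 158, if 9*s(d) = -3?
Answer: 169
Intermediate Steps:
s(d) = -⅓ (s(d) = (⅑)*(-3) = -⅓)
Y = -33 (Y = -8 + (-32 - 1*(-7)) = -8 + (-32 + 7) = -8 - 25 = -33)
Y*s(8) + 158 = -33*(-⅓) + 158 = 11 + 158 = 169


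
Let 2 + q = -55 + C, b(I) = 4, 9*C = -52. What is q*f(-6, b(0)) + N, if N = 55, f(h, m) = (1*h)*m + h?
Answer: 5815/3 ≈ 1938.3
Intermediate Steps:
C = -52/9 (C = (1/9)*(-52) = -52/9 ≈ -5.7778)
f(h, m) = h + h*m (f(h, m) = h*m + h = h + h*m)
q = -565/9 (q = -2 + (-55 - 52/9) = -2 - 547/9 = -565/9 ≈ -62.778)
q*f(-6, b(0)) + N = -(-1130)*(1 + 4)/3 + 55 = -(-1130)*5/3 + 55 = -565/9*(-30) + 55 = 5650/3 + 55 = 5815/3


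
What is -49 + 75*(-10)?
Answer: -799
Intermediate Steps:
-49 + 75*(-10) = -49 - 750 = -799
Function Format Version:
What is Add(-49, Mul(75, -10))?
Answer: -799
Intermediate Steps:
Add(-49, Mul(75, -10)) = Add(-49, -750) = -799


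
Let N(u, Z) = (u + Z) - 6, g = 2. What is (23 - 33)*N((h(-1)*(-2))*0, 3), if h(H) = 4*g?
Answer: 30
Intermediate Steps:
h(H) = 8 (h(H) = 4*2 = 8)
N(u, Z) = -6 + Z + u (N(u, Z) = (Z + u) - 6 = -6 + Z + u)
(23 - 33)*N((h(-1)*(-2))*0, 3) = (23 - 33)*(-6 + 3 + (8*(-2))*0) = -10*(-6 + 3 - 16*0) = -10*(-6 + 3 + 0) = -10*(-3) = 30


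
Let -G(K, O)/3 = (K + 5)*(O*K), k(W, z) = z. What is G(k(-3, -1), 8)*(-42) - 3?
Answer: -4035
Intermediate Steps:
G(K, O) = -3*K*O*(5 + K) (G(K, O) = -3*(K + 5)*O*K = -3*(5 + K)*K*O = -3*K*O*(5 + K))
G(k(-3, -1), 8)*(-42) - 3 = -3*(-1)*8*(5 - 1)*(-42) - 3 = -3*(-1)*8*4*(-42) - 3 = 96*(-42) - 3 = -4032 - 3 = -4035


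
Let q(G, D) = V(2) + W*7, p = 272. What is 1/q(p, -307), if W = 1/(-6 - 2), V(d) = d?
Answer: 8/9 ≈ 0.88889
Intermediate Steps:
W = -1/8 (W = 1/(-8) = -1/8 ≈ -0.12500)
q(G, D) = 9/8 (q(G, D) = 2 - 1/8*7 = 2 - 7/8 = 9/8)
1/q(p, -307) = 1/(9/8) = 8/9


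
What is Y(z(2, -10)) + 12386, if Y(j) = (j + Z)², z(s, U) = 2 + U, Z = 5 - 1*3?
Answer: 12422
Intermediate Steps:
Z = 2 (Z = 5 - 3 = 2)
Y(j) = (2 + j)² (Y(j) = (j + 2)² = (2 + j)²)
Y(z(2, -10)) + 12386 = (2 + (2 - 10))² + 12386 = (2 - 8)² + 12386 = (-6)² + 12386 = 36 + 12386 = 12422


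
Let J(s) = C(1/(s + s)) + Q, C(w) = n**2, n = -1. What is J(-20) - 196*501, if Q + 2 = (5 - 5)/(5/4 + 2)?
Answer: -98197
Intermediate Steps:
Q = -2 (Q = -2 + (5 - 5)/(5/4 + 2) = -2 + 0/(5*(1/4) + 2) = -2 + 0/(5/4 + 2) = -2 + 0/(13/4) = -2 + 0*(4/13) = -2 + 0 = -2)
C(w) = 1 (C(w) = (-1)**2 = 1)
J(s) = -1 (J(s) = 1 - 2 = -1)
J(-20) - 196*501 = -1 - 196*501 = -1 - 98196 = -98197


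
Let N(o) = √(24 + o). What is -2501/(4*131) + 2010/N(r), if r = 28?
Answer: -2501/524 + 1005*√13/13 ≈ 273.96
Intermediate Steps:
-2501/(4*131) + 2010/N(r) = -2501/(4*131) + 2010/(√(24 + 28)) = -2501/524 + 2010/(√52) = -2501*1/524 + 2010/((2*√13)) = -2501/524 + 2010*(√13/26) = -2501/524 + 1005*√13/13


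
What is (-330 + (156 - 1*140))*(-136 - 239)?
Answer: 117750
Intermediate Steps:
(-330 + (156 - 1*140))*(-136 - 239) = (-330 + (156 - 140))*(-375) = (-330 + 16)*(-375) = -314*(-375) = 117750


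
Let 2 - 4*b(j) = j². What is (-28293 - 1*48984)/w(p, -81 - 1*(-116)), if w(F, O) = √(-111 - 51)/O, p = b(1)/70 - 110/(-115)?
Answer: 901565*I*√2/6 ≈ 2.125e+5*I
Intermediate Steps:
b(j) = ½ - j²/4
p = 6183/6440 (p = (½ - ¼*1²)/70 - 110/(-115) = (½ - ¼*1)*(1/70) - 110*(-1/115) = (½ - ¼)*(1/70) + 22/23 = (¼)*(1/70) + 22/23 = 1/280 + 22/23 = 6183/6440 ≈ 0.96009)
w(F, O) = 9*I*√2/O (w(F, O) = √(-162)/O = (9*I*√2)/O = 9*I*√2/O)
(-28293 - 1*48984)/w(p, -81 - 1*(-116)) = (-28293 - 1*48984)/((9*I*√2/(-81 - 1*(-116)))) = (-28293 - 48984)/((9*I*√2/(-81 + 116))) = -77277*(-35*I*√2/18) = -(-901565)*I*√2/6 = 901565*I*√2/6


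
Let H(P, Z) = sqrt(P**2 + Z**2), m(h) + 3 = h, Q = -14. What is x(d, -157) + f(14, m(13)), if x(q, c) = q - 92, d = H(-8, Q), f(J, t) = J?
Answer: -78 + 2*sqrt(65) ≈ -61.875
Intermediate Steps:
m(h) = -3 + h
d = 2*sqrt(65) (d = sqrt((-8)**2 + (-14)**2) = sqrt(64 + 196) = sqrt(260) = 2*sqrt(65) ≈ 16.125)
x(q, c) = -92 + q
x(d, -157) + f(14, m(13)) = (-92 + 2*sqrt(65)) + 14 = -78 + 2*sqrt(65)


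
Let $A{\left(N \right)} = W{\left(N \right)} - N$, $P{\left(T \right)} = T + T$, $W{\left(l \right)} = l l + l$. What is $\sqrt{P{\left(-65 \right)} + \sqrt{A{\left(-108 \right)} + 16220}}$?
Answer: $\sqrt{-130 + 2 \sqrt{6971}} \approx 6.0815$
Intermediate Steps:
$W{\left(l \right)} = l + l^{2}$ ($W{\left(l \right)} = l^{2} + l = l + l^{2}$)
$P{\left(T \right)} = 2 T$
$A{\left(N \right)} = - N + N \left(1 + N\right)$ ($A{\left(N \right)} = N \left(1 + N\right) - N = - N + N \left(1 + N\right)$)
$\sqrt{P{\left(-65 \right)} + \sqrt{A{\left(-108 \right)} + 16220}} = \sqrt{2 \left(-65\right) + \sqrt{\left(-108\right)^{2} + 16220}} = \sqrt{-130 + \sqrt{11664 + 16220}} = \sqrt{-130 + \sqrt{27884}} = \sqrt{-130 + 2 \sqrt{6971}}$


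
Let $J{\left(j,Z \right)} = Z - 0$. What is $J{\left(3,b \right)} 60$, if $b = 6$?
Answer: $360$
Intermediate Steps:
$J{\left(j,Z \right)} = Z$ ($J{\left(j,Z \right)} = Z + 0 = Z$)
$J{\left(3,b \right)} 60 = 6 \cdot 60 = 360$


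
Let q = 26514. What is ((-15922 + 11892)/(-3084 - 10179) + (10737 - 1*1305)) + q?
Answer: 476755828/13263 ≈ 35946.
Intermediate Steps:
((-15922 + 11892)/(-3084 - 10179) + (10737 - 1*1305)) + q = ((-15922 + 11892)/(-3084 - 10179) + (10737 - 1*1305)) + 26514 = (-4030/(-13263) + (10737 - 1305)) + 26514 = (-4030*(-1/13263) + 9432) + 26514 = (4030/13263 + 9432) + 26514 = 125100646/13263 + 26514 = 476755828/13263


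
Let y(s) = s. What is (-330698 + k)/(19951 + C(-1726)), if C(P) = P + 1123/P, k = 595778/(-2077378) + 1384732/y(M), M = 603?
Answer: -355017101045790310/19701335561274009 ≈ -18.020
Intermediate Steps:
k = 1438126269281/626329467 (k = 595778/(-2077378) + 1384732/603 = 595778*(-1/2077378) + 1384732*(1/603) = -297889/1038689 + 1384732/603 = 1438126269281/626329467 ≈ 2296.1)
(-330698 + k)/(19951 + C(-1726)) = (-330698 + 1438126269281/626329467)/(19951 + (-1726 + 1123/(-1726))) = -205687775808685/(626329467*(19951 + (-1726 + 1123*(-1/1726)))) = -205687775808685/(626329467*(19951 + (-1726 - 1123/1726))) = -205687775808685/(626329467*(19951 - 2980199/1726)) = -205687775808685/(626329467*31455227/1726) = -205687775808685/626329467*1726/31455227 = -355017101045790310/19701335561274009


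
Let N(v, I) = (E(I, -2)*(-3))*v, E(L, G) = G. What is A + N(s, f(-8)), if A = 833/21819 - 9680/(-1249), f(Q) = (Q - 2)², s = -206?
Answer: -4781591197/3893133 ≈ -1228.2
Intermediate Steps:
f(Q) = (-2 + Q)²
N(v, I) = 6*v (N(v, I) = (-2*(-3))*v = 6*v)
A = 30321191/3893133 (A = 833*(1/21819) - 9680*(-1/1249) = 119/3117 + 9680/1249 = 30321191/3893133 ≈ 7.7884)
A + N(s, f(-8)) = 30321191/3893133 + 6*(-206) = 30321191/3893133 - 1236 = -4781591197/3893133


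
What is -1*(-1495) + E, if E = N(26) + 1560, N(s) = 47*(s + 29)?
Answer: 5640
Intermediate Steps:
N(s) = 1363 + 47*s (N(s) = 47*(29 + s) = 1363 + 47*s)
E = 4145 (E = (1363 + 47*26) + 1560 = (1363 + 1222) + 1560 = 2585 + 1560 = 4145)
-1*(-1495) + E = -1*(-1495) + 4145 = 1495 + 4145 = 5640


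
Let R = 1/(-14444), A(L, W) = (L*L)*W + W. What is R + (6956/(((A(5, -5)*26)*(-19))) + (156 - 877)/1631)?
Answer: -18036757047/54032331860 ≈ -0.33381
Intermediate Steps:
A(L, W) = W + W*L² (A(L, W) = L²*W + W = W*L² + W = W + W*L²)
R = -1/14444 ≈ -6.9233e-5
R + (6956/(((A(5, -5)*26)*(-19))) + (156 - 877)/1631) = -1/14444 + (6956/(((-5*(1 + 5²)*26)*(-19))) + (156 - 877)/1631) = -1/14444 + (6956/(((-5*(1 + 25)*26)*(-19))) - 721*1/1631) = -1/14444 + (6956/(((-5*26*26)*(-19))) - 103/233) = -1/14444 + (6956/((-130*26*(-19))) - 103/233) = -1/14444 + (6956/((-3380*(-19))) - 103/233) = -1/14444 + (6956/64220 - 103/233) = -1/14444 + (6956*(1/64220) - 103/233) = -1/14444 + (1739/16055 - 103/233) = -1/14444 - 1248478/3740815 = -18036757047/54032331860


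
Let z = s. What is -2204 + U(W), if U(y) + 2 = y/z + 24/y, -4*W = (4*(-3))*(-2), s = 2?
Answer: -2213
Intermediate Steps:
z = 2
W = -6 (W = -4*(-3)*(-2)/4 = -(-3)*(-2) = -¼*24 = -6)
U(y) = -2 + y/2 + 24/y (U(y) = -2 + (y/2 + 24/y) = -2 + y/2 + 24/y)
-2204 + U(W) = -2204 + (-2 + (½)*(-6) + 24/(-6)) = -2204 + (-2 - 3 + 24*(-⅙)) = -2204 + (-2 - 3 - 4) = -2204 - 9 = -2213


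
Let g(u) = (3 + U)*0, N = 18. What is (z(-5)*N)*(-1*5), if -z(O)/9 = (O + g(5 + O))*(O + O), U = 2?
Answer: 40500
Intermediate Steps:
g(u) = 0 (g(u) = (3 + 2)*0 = 5*0 = 0)
z(O) = -18*O² (z(O) = -9*(O + 0)*(O + O) = -9*O*2*O = -18*O²)
(z(-5)*N)*(-1*5) = (-18*(-5)²*18)*(-1*5) = (-18*25*18)*(-5) = -450*18*(-5) = -8100*(-5) = 40500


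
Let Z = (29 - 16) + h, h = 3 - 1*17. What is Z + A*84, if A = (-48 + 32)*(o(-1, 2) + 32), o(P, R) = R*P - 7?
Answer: -30913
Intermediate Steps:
o(P, R) = -7 + P*R (o(P, R) = P*R - 7 = -7 + P*R)
h = -14 (h = 3 - 17 = -14)
A = -368 (A = (-48 + 32)*((-7 - 1*2) + 32) = -16*((-7 - 2) + 32) = -16*(-9 + 32) = -16*23 = -368)
Z = -1 (Z = (29 - 16) - 14 = 13 - 14 = -1)
Z + A*84 = -1 - 368*84 = -1 - 30912 = -30913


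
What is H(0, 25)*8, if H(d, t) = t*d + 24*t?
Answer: 4800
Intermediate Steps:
H(d, t) = 24*t + d*t (H(d, t) = d*t + 24*t = 24*t + d*t)
H(0, 25)*8 = (25*(24 + 0))*8 = (25*24)*8 = 600*8 = 4800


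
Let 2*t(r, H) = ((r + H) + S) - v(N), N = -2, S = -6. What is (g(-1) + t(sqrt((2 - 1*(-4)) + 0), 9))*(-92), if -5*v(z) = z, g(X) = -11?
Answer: 4462/5 - 46*sqrt(6) ≈ 779.72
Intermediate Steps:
v(z) = -z/5
t(r, H) = -16/5 + H/2 + r/2 (t(r, H) = (((r + H) - 6) - (-1)*(-2)/5)/2 = (((H + r) - 6) - 1*2/5)/2 = ((-6 + H + r) - 2/5)/2 = (-32/5 + H + r)/2 = -16/5 + H/2 + r/2)
(g(-1) + t(sqrt((2 - 1*(-4)) + 0), 9))*(-92) = (-11 + (-16/5 + (1/2)*9 + sqrt((2 - 1*(-4)) + 0)/2))*(-92) = (-11 + (-16/5 + 9/2 + sqrt((2 + 4) + 0)/2))*(-92) = (-11 + (-16/5 + 9/2 + sqrt(6 + 0)/2))*(-92) = (-11 + (-16/5 + 9/2 + sqrt(6)/2))*(-92) = (-11 + (13/10 + sqrt(6)/2))*(-92) = (-97/10 + sqrt(6)/2)*(-92) = 4462/5 - 46*sqrt(6)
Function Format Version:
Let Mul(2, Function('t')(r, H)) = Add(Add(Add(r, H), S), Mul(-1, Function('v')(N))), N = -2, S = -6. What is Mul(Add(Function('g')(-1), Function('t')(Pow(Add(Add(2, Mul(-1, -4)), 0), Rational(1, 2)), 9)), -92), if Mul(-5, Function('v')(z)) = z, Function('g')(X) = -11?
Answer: Add(Rational(4462, 5), Mul(-46, Pow(6, Rational(1, 2)))) ≈ 779.72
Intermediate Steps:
Function('v')(z) = Mul(Rational(-1, 5), z)
Function('t')(r, H) = Add(Rational(-16, 5), Mul(Rational(1, 2), H), Mul(Rational(1, 2), r)) (Function('t')(r, H) = Mul(Rational(1, 2), Add(Add(Add(r, H), -6), Mul(-1, Mul(Rational(-1, 5), -2)))) = Mul(Rational(1, 2), Add(Add(Add(H, r), -6), Mul(-1, Rational(2, 5)))) = Mul(Rational(1, 2), Add(Add(-6, H, r), Rational(-2, 5))) = Mul(Rational(1, 2), Add(Rational(-32, 5), H, r)) = Add(Rational(-16, 5), Mul(Rational(1, 2), H), Mul(Rational(1, 2), r)))
Mul(Add(Function('g')(-1), Function('t')(Pow(Add(Add(2, Mul(-1, -4)), 0), Rational(1, 2)), 9)), -92) = Mul(Add(-11, Add(Rational(-16, 5), Mul(Rational(1, 2), 9), Mul(Rational(1, 2), Pow(Add(Add(2, Mul(-1, -4)), 0), Rational(1, 2))))), -92) = Mul(Add(-11, Add(Rational(-16, 5), Rational(9, 2), Mul(Rational(1, 2), Pow(Add(Add(2, 4), 0), Rational(1, 2))))), -92) = Mul(Add(-11, Add(Rational(-16, 5), Rational(9, 2), Mul(Rational(1, 2), Pow(Add(6, 0), Rational(1, 2))))), -92) = Mul(Add(-11, Add(Rational(-16, 5), Rational(9, 2), Mul(Rational(1, 2), Pow(6, Rational(1, 2))))), -92) = Mul(Add(-11, Add(Rational(13, 10), Mul(Rational(1, 2), Pow(6, Rational(1, 2))))), -92) = Mul(Add(Rational(-97, 10), Mul(Rational(1, 2), Pow(6, Rational(1, 2)))), -92) = Add(Rational(4462, 5), Mul(-46, Pow(6, Rational(1, 2))))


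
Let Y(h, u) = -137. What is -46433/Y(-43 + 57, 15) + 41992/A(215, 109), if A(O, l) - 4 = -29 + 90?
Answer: 8771049/8905 ≈ 984.96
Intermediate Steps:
A(O, l) = 65 (A(O, l) = 4 + (-29 + 90) = 4 + 61 = 65)
-46433/Y(-43 + 57, 15) + 41992/A(215, 109) = -46433/(-137) + 41992/65 = -46433*(-1/137) + 41992*(1/65) = 46433/137 + 41992/65 = 8771049/8905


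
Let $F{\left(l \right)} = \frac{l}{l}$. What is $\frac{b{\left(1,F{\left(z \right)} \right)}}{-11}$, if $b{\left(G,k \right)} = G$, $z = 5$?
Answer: $- \frac{1}{11} \approx -0.090909$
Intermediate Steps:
$F{\left(l \right)} = 1$
$\frac{b{\left(1,F{\left(z \right)} \right)}}{-11} = 1 \frac{1}{-11} = 1 \left(- \frac{1}{11}\right) = - \frac{1}{11}$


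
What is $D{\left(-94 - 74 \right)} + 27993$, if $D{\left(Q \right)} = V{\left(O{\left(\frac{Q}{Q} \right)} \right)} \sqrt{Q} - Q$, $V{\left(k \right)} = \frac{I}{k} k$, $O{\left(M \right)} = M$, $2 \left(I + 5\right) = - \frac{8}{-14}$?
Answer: $28161 - \frac{66 i \sqrt{42}}{7} \approx 28161.0 - 61.104 i$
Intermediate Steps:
$I = - \frac{33}{7}$ ($I = -5 + \frac{\left(-8\right) \frac{1}{-14}}{2} = -5 + \frac{\left(-8\right) \left(- \frac{1}{14}\right)}{2} = -5 + \frac{1}{2} \cdot \frac{4}{7} = -5 + \frac{2}{7} = - \frac{33}{7} \approx -4.7143$)
$V{\left(k \right)} = - \frac{33}{7}$ ($V{\left(k \right)} = - \frac{33}{7 k} k = - \frac{33}{7}$)
$D{\left(Q \right)} = - Q - \frac{33 \sqrt{Q}}{7}$ ($D{\left(Q \right)} = - \frac{33 \sqrt{Q}}{7} - Q = - Q - \frac{33 \sqrt{Q}}{7}$)
$D{\left(-94 - 74 \right)} + 27993 = \left(- (-94 - 74) - \frac{33 \sqrt{-94 - 74}}{7}\right) + 27993 = \left(\left(-1\right) \left(-168\right) - \frac{33 \sqrt{-168}}{7}\right) + 27993 = \left(168 - \frac{33 \cdot 2 i \sqrt{42}}{7}\right) + 27993 = \left(168 - \frac{66 i \sqrt{42}}{7}\right) + 27993 = 28161 - \frac{66 i \sqrt{42}}{7}$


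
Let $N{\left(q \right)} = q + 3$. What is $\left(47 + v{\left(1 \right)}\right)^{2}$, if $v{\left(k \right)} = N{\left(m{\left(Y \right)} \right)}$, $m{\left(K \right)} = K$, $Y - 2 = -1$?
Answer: $2601$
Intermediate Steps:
$Y = 1$ ($Y = 2 - 1 = 1$)
$N{\left(q \right)} = 3 + q$
$v{\left(k \right)} = 4$ ($v{\left(k \right)} = 3 + 1 = 4$)
$\left(47 + v{\left(1 \right)}\right)^{2} = \left(47 + 4\right)^{2} = 51^{2} = 2601$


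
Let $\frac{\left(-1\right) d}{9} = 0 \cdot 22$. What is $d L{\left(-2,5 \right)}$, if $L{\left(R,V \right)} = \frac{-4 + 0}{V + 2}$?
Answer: $0$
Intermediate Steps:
$L{\left(R,V \right)} = - \frac{4}{2 + V}$
$d = 0$ ($d = - 9 \cdot 0 \cdot 22 = \left(-9\right) 0 = 0$)
$d L{\left(-2,5 \right)} = 0 \left(- \frac{4}{2 + 5}\right) = 0 \left(- \frac{4}{7}\right) = 0$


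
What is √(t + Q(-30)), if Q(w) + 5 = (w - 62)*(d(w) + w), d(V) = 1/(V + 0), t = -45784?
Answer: I*√9680835/15 ≈ 207.43*I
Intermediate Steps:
d(V) = 1/V
Q(w) = -5 + (-62 + w)*(w + 1/w) (Q(w) = -5 + (w - 62)*(1/w + w) = -5 + (-62 + w)*(w + 1/w))
√(t + Q(-30)) = √(-45784 + (-4 + (-30)² - 62*(-30) - 62/(-30))) = √(-45784 + (-4 + 900 + 1860 - 62*(-1/30))) = √(-45784 + (-4 + 900 + 1860 + 31/15)) = √(-45784 + 41371/15) = √(-645389/15) = I*√9680835/15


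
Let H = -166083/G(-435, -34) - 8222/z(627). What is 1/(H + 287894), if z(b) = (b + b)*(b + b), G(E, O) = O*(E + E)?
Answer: 133663860/38480272128709 ≈ 3.4736e-6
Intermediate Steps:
G(E, O) = 2*E*O (G(E, O) = O*(2*E) = 2*E*O)
z(b) = 4*b² (z(b) = (2*b)*(2*b) = 4*b²)
H = -751182131/133663860 (H = -166083/(2*(-435)*(-34)) - 8222/(4*627²) = -166083/29580 - 8222/(4*393129) = -166083*1/29580 - 8222/1572516 = -1909/340 - 8222*1/1572516 = -1909/340 - 4111/786258 = -751182131/133663860 ≈ -5.6199)
1/(H + 287894) = 1/(-751182131/133663860 + 287894) = 1/(38480272128709/133663860) = 133663860/38480272128709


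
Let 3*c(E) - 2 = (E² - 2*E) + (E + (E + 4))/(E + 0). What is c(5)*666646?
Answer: 21999318/5 ≈ 4.3999e+6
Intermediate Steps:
c(E) = ⅔ - 2*E/3 + E²/3 + (4 + 2*E)/(3*E) (c(E) = ⅔ + ((E² - 2*E) + (E + (E + 4))/(E + 0))/3 = ⅔ + ((E² - 2*E) + (E + (4 + E))/E)/3 = ⅔ + ((E² - 2*E) + (4 + 2*E)/E)/3 = ⅔ + (E² - 2*E + (4 + 2*E)/E)/3 = ⅔ + (-2*E/3 + E²/3 + (4 + 2*E)/(3*E)) = ⅔ - 2*E/3 + E²/3 + (4 + 2*E)/(3*E))
c(5)*666646 = ((⅓)*(4 + 5*(4 + 5² - 2*5))/5)*666646 = ((⅓)*(⅕)*(4 + 5*(4 + 25 - 10)))*666646 = ((⅓)*(⅕)*(4 + 5*19))*666646 = ((⅓)*(⅕)*(4 + 95))*666646 = ((⅓)*(⅕)*99)*666646 = (33/5)*666646 = 21999318/5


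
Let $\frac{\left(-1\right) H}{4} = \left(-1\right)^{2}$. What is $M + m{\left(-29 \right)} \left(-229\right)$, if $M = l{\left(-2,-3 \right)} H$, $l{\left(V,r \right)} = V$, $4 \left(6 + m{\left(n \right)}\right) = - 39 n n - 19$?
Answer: $\frac{3760425}{2} \approx 1.8802 \cdot 10^{6}$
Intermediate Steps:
$H = -4$ ($H = - 4 \left(-1\right)^{2} = \left(-4\right) 1 = -4$)
$m{\left(n \right)} = - \frac{43}{4} - \frac{39 n^{2}}{4}$ ($m{\left(n \right)} = -6 + \frac{- 39 n n - 19}{4} = -6 + \frac{- 39 n^{2} - 19}{4} = -6 + \frac{-19 - 39 n^{2}}{4} = -6 - \left(\frac{19}{4} + \frac{39 n^{2}}{4}\right) = - \frac{43}{4} - \frac{39 n^{2}}{4}$)
$M = 8$ ($M = \left(-2\right) \left(-4\right) = 8$)
$M + m{\left(-29 \right)} \left(-229\right) = 8 + \left(- \frac{43}{4} - \frac{39 \left(-29\right)^{2}}{4}\right) \left(-229\right) = 8 + \left(- \frac{43}{4} - \frac{32799}{4}\right) \left(-229\right) = 8 - - \frac{3760409}{2} = 8 + \frac{3760409}{2} = \frac{3760425}{2}$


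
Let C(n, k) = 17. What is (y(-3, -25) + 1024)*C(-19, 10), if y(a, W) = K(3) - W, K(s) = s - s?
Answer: 17833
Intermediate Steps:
K(s) = 0
y(a, W) = -W (y(a, W) = 0 - W = -W)
(y(-3, -25) + 1024)*C(-19, 10) = (-1*(-25) + 1024)*17 = (25 + 1024)*17 = 1049*17 = 17833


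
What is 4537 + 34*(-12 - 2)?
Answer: 4061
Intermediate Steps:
4537 + 34*(-12 - 2) = 4537 + 34*(-14) = 4537 - 476 = 4061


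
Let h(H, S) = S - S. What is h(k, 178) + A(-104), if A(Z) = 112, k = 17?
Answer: 112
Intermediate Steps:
h(H, S) = 0
h(k, 178) + A(-104) = 0 + 112 = 112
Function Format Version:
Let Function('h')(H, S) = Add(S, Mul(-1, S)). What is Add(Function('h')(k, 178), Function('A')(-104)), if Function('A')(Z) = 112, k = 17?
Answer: 112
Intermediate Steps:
Function('h')(H, S) = 0
Add(Function('h')(k, 178), Function('A')(-104)) = Add(0, 112) = 112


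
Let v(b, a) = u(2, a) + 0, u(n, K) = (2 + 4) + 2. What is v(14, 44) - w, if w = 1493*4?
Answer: -5964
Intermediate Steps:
u(n, K) = 8 (u(n, K) = 6 + 2 = 8)
v(b, a) = 8 (v(b, a) = 8 + 0 = 8)
w = 5972
v(14, 44) - w = 8 - 1*5972 = 8 - 5972 = -5964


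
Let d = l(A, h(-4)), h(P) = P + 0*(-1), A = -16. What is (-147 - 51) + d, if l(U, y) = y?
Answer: -202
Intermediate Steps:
h(P) = P (h(P) = P + 0 = P)
d = -4
(-147 - 51) + d = (-147 - 51) - 4 = -198 - 4 = -202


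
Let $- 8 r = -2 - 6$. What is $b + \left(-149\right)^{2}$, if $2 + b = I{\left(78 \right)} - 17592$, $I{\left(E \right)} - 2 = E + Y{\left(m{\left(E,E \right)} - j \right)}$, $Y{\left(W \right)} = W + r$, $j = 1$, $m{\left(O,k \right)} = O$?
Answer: $4765$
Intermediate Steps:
$r = 1$ ($r = - \frac{-2 - 6}{8} = \left(- \frac{1}{8}\right) \left(-8\right) = 1$)
$Y{\left(W \right)} = 1 + W$ ($Y{\left(W \right)} = W + 1 = 1 + W$)
$I{\left(E \right)} = 2 + 2 E$ ($I{\left(E \right)} = 2 + \left(E + \left(1 + \left(E - 1\right)\right)\right) = 2 + \left(E + \left(1 + \left(-1 + E\right)\right)\right) = 2 + \left(E + E\right) = 2 + 2 E$)
$b = -17436$ ($b = -2 + \left(\left(2 + 2 \cdot 78\right) - 17592\right) = -2 + \left(\left(2 + 156\right) - 17592\right) = -2 + \left(158 - 17592\right) = -2 - 17434 = -17436$)
$b + \left(-149\right)^{2} = -17436 + \left(-149\right)^{2} = -17436 + 22201 = 4765$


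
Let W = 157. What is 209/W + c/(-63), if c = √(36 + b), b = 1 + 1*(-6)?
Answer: 209/157 - √31/63 ≈ 1.2428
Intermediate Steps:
b = -5 (b = 1 - 6 = -5)
c = √31 (c = √(36 - 5) = √31 ≈ 5.5678)
209/W + c/(-63) = 209/157 + √31/(-63) = 209*(1/157) + √31*(-1/63) = 209/157 - √31/63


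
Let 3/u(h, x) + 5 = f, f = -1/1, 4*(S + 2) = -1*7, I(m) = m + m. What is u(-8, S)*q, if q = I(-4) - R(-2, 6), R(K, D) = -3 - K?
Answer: 7/2 ≈ 3.5000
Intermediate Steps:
I(m) = 2*m
S = -15/4 (S = -2 + (-1*7)/4 = -2 + (1/4)*(-7) = -2 - 7/4 = -15/4 ≈ -3.7500)
f = -1 (f = -1*1 = -1)
u(h, x) = -1/2 (u(h, x) = 3/(-5 - 1) = 3/(-6) = 3*(-1/6) = -1/2)
q = -7 (q = 2*(-4) - (-3 - 1*(-2)) = -8 - (-3 + 2) = -8 - 1*(-1) = -8 + 1 = -7)
u(-8, S)*q = -1/2*(-7) = 7/2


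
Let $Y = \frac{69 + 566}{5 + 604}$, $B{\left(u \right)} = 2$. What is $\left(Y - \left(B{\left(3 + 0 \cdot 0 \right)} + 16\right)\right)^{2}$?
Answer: $\frac{106646929}{370881} \approx 287.55$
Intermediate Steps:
$Y = \frac{635}{609} \approx 1.0427$
$\left(Y - \left(B{\left(3 + 0 \cdot 0 \right)} + 16\right)\right)^{2} = \left(\frac{635}{609} - \left(2 + 16\right)\right)^{2} = \left(\frac{635}{609} - 18\right)^{2} = \left(- \frac{10327}{609}\right)^{2} = \frac{106646929}{370881}$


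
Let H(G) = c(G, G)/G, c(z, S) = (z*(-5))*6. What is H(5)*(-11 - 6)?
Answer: 510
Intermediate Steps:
c(z, S) = -30*z (c(z, S) = -5*z*6 = -30*z)
H(G) = -30 (H(G) = (-30*G)/G = -30)
H(5)*(-11 - 6) = -30*(-11 - 6) = -30*(-17) = 510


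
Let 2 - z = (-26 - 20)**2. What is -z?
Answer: 2114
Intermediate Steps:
z = -2114 (z = 2 - (-26 - 20)**2 = 2 - 1*(-46)**2 = 2 - 1*2116 = 2 - 2116 = -2114)
-z = -1*(-2114) = 2114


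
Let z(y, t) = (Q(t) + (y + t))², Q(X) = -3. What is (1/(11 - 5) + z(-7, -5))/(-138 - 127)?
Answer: -1351/1590 ≈ -0.84969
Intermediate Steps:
z(y, t) = (-3 + t + y)² (z(y, t) = (-3 + (y + t))² = (-3 + (t + y))² = (-3 + t + y)²)
(1/(11 - 5) + z(-7, -5))/(-138 - 127) = (1/(11 - 5) + (-3 - 5 - 7)²)/(-138 - 127) = (1/6 + (-15)²)/(-265) = (⅙ + 225)*(-1/265) = (1351/6)*(-1/265) = -1351/1590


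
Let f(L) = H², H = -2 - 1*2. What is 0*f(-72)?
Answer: 0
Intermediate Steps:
H = -4 (H = -2 - 2 = -4)
f(L) = 16 (f(L) = (-4)² = 16)
0*f(-72) = 0*16 = 0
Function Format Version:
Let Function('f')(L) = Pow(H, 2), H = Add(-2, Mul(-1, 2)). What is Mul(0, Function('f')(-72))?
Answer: 0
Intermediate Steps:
H = -4 (H = Add(-2, -2) = -4)
Function('f')(L) = 16 (Function('f')(L) = Pow(-4, 2) = 16)
Mul(0, Function('f')(-72)) = Mul(0, 16) = 0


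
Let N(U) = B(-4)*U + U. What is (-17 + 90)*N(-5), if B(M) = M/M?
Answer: -730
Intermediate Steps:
B(M) = 1
N(U) = 2*U (N(U) = 1*U + U = U + U = 2*U)
(-17 + 90)*N(-5) = (-17 + 90)*(2*(-5)) = 73*(-10) = -730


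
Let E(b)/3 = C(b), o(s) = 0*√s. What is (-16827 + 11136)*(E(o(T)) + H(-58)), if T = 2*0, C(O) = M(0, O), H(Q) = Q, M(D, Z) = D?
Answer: 330078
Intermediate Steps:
C(O) = 0
T = 0
o(s) = 0
E(b) = 0 (E(b) = 3*0 = 0)
(-16827 + 11136)*(E(o(T)) + H(-58)) = (-16827 + 11136)*(0 - 58) = -5691*(-58) = 330078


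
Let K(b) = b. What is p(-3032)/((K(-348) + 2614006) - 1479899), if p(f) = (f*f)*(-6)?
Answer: -55158144/1133759 ≈ -48.651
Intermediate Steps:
p(f) = -6*f² (p(f) = f²*(-6) = -6*f²)
p(-3032)/((K(-348) + 2614006) - 1479899) = (-6*(-3032)²)/((-348 + 2614006) - 1479899) = (-6*9193024)/(2613658 - 1479899) = -55158144/1133759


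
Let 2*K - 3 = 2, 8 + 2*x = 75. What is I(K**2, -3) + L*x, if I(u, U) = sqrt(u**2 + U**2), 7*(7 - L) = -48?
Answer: 6499/14 + sqrt(769)/4 ≈ 471.15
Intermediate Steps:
L = 97/7 (L = 7 - 1/7*(-48) = 7 + 48/7 = 97/7 ≈ 13.857)
x = 67/2 (x = -4 + (1/2)*75 = -4 + 75/2 = 67/2 ≈ 33.500)
K = 5/2 (K = 3/2 + (1/2)*2 = 3/2 + 1 = 5/2 ≈ 2.5000)
I(u, U) = sqrt(U**2 + u**2)
I(K**2, -3) + L*x = sqrt((-3)**2 + ((5/2)**2)**2) + (97/7)*(67/2) = sqrt(9 + (25/4)**2) + 6499/14 = sqrt(9 + 625/16) + 6499/14 = sqrt(769/16) + 6499/14 = sqrt(769)/4 + 6499/14 = 6499/14 + sqrt(769)/4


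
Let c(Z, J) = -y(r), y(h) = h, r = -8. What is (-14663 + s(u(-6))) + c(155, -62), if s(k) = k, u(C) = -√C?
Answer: -14655 - I*√6 ≈ -14655.0 - 2.4495*I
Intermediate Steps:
c(Z, J) = 8 (c(Z, J) = -1*(-8) = 8)
(-14663 + s(u(-6))) + c(155, -62) = (-14663 - √(-6)) + 8 = (-14663 - I*√6) + 8 = -14655 - I*√6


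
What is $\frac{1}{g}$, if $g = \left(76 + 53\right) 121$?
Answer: $\frac{1}{15609} \approx 6.4066 \cdot 10^{-5}$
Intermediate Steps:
$g = 15609$ ($g = 129 \cdot 121 = 15609$)
$\frac{1}{g} = \frac{1}{15609}$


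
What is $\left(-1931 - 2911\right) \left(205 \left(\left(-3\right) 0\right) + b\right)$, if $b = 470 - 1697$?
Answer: $5941134$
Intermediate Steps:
$b = -1227$
$\left(-1931 - 2911\right) \left(205 \left(\left(-3\right) 0\right) + b\right) = \left(-1931 - 2911\right) \left(205 \left(\left(-3\right) 0\right) - 1227\right) = - 4842 \left(205 \cdot 0 - 1227\right) = - 4842 \left(0 - 1227\right) = \left(-4842\right) \left(-1227\right) = 5941134$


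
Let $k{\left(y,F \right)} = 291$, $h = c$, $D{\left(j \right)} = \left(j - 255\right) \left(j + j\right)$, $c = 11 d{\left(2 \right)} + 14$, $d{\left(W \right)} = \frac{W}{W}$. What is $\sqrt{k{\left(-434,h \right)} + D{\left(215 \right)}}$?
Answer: $i \sqrt{16909} \approx 130.03 i$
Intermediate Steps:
$d{\left(W \right)} = 1$
$c = 25$ ($c = 11 \cdot 1 + 14 = 11 + 14 = 25$)
$D{\left(j \right)} = 2 j \left(-255 + j\right)$ ($D{\left(j \right)} = \left(-255 + j\right) 2 j = 2 j \left(-255 + j\right)$)
$h = 25$
$\sqrt{k{\left(-434,h \right)} + D{\left(215 \right)}} = \sqrt{291 + 2 \cdot 215 \left(-255 + 215\right)} = \sqrt{291 + 2 \cdot 215 \left(-40\right)} = \sqrt{291 - 17200} = \sqrt{-16909} = i \sqrt{16909}$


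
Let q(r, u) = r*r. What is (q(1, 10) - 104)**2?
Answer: 10609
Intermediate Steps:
q(r, u) = r**2
(q(1, 10) - 104)**2 = (1**2 - 104)**2 = (1 - 104)**2 = (-103)**2 = 10609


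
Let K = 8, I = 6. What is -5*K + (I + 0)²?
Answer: -4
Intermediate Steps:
-5*K + (I + 0)² = -5*8 + (6 + 0)² = -40 + 6² = -40 + 36 = -4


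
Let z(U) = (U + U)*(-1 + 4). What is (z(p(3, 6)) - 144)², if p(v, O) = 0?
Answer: 20736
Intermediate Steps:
z(U) = 6*U (z(U) = (2*U)*3 = 6*U)
(z(p(3, 6)) - 144)² = (6*0 - 144)² = (0 - 144)² = (-144)² = 20736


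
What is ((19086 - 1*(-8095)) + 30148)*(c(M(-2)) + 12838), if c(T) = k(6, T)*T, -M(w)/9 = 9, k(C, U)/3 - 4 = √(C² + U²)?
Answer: 680265914 - 41792841*√733 ≈ -4.5123e+8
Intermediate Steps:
k(C, U) = 12 + 3*√(C² + U²)
M(w) = -81 (M(w) = -9*9 = -81)
c(T) = T*(12 + 3*√(36 + T²)) (c(T) = (12 + 3*√(6² + T²))*T = (12 + 3*√(36 + T²))*T = T*(12 + 3*√(36 + T²)))
((19086 - 1*(-8095)) + 30148)*(c(M(-2)) + 12838) = ((19086 - 1*(-8095)) + 30148)*(3*(-81)*(4 + √(36 + (-81)²)) + 12838) = ((19086 + 8095) + 30148)*(3*(-81)*(4 + √(36 + 6561)) + 12838) = (27181 + 30148)*(3*(-81)*(4 + √6597) + 12838) = 57329*(3*(-81)*(4 + 3*√733) + 12838) = 57329*((-972 - 729*√733) + 12838) = 57329*(11866 - 729*√733) = 680265914 - 41792841*√733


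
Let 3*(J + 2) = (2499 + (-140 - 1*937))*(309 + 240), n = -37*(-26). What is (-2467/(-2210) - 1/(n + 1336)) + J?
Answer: 330393517219/1269645 ≈ 2.6023e+5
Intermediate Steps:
n = 962
J = 260224 (J = -2 + ((2499 + (-140 - 1*937))*(309 + 240))/3 = -2 + ((2499 + (-140 - 937))*549)/3 = -2 + ((2499 - 1077)*549)/3 = -2 + (1422*549)/3 = -2 + (⅓)*780678 = -2 + 260226 = 260224)
(-2467/(-2210) - 1/(n + 1336)) + J = (-2467/(-2210) - 1/(962 + 1336)) + 260224 = (-2467*(-1/2210) - 1/2298) + 260224 = (2467/2210 - 1*1/2298) + 260224 = (2467/2210 - 1/2298) + 260224 = 1416739/1269645 + 260224 = 330393517219/1269645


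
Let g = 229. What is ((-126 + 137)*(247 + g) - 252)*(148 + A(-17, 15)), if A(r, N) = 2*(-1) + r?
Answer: 642936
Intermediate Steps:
A(r, N) = -2 + r
((-126 + 137)*(247 + g) - 252)*(148 + A(-17, 15)) = ((-126 + 137)*(247 + 229) - 252)*(148 + (-2 - 17)) = (11*476 - 252)*(148 - 19) = (5236 - 252)*129 = 4984*129 = 642936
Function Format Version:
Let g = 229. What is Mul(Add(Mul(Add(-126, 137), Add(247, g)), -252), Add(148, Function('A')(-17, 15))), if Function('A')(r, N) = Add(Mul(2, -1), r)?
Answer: 642936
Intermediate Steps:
Function('A')(r, N) = Add(-2, r)
Mul(Add(Mul(Add(-126, 137), Add(247, g)), -252), Add(148, Function('A')(-17, 15))) = Mul(Add(Mul(Add(-126, 137), Add(247, 229)), -252), Add(148, Add(-2, -17))) = Mul(Add(Mul(11, 476), -252), Add(148, -19)) = Mul(Add(5236, -252), 129) = Mul(4984, 129) = 642936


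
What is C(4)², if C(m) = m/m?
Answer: 1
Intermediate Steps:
C(m) = 1
C(4)² = 1² = 1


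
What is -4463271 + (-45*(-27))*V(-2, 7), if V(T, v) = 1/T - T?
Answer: -8922897/2 ≈ -4.4614e+6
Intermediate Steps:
-4463271 + (-45*(-27))*V(-2, 7) = -4463271 + (-45*(-27))*(1/(-2) - 1*(-2)) = -4463271 + 1215*(-1/2 + 2) = -4463271 + 1215*(3/2) = -4463271 + 3645/2 = -8922897/2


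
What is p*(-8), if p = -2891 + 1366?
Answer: 12200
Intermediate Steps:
p = -1525
p*(-8) = -1525*(-8) = 12200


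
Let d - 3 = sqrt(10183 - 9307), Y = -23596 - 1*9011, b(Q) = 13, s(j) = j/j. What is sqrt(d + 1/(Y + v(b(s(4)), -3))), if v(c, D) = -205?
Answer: sqrt(807462305 + 538313672*sqrt(219))/16406 ≈ 5.7094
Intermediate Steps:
s(j) = 1
Y = -32607 (Y = -23596 - 9011 = -32607)
d = 3 + 2*sqrt(219) (d = 3 + sqrt(10183 - 9307) = 3 + sqrt(876) = 3 + 2*sqrt(219) ≈ 32.597)
sqrt(d + 1/(Y + v(b(s(4)), -3))) = sqrt((3 + 2*sqrt(219)) + 1/(-32607 - 205)) = sqrt((3 + 2*sqrt(219)) + 1/(-32812)) = sqrt((3 + 2*sqrt(219)) - 1/32812) = sqrt(98435/32812 + 2*sqrt(219))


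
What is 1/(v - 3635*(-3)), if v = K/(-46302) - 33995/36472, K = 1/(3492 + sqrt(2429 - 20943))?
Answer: 47470583604612431648455184088/517622467594448747788723890977393 - 7698904314096*I*sqrt(18514)/517622467594448747788723890977393 ≈ 9.1709e-5 - 2.0238e-18*I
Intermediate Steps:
K = 1/(3492 + I*sqrt(18514)) (K = 1/(3492 + sqrt(-18514)) = 1/(3492 + I*sqrt(18514)) ≈ 0.00028593 - 1.1141e-5*I)
v = -1601920294694287/1718642053272536 + I*sqrt(18514)/565466786556 (v = (1746/6106289 - I*sqrt(18514)/12212578)/(-46302) - 33995/36472 = (1746/6106289 - I*sqrt(18514)/12212578)*(-1/46302) - 33995*1/36472 = (-291/47122232213 + I*sqrt(18514)/565466786556) - 33995/36472 = -1601920294694287/1718642053272536 + I*sqrt(18514)/565466786556 ≈ -0.93209 + 2.4063e-10*I)
1/(v - 3635*(-3)) = 1/((-1601920294694287/1718642053272536 + I*sqrt(18514)/565466786556) - 3635*(-3)) = 1/((-1601920294694287/1718642053272536 + I*sqrt(18514)/565466786556) + 10905) = 1/(18740189670642310793/1718642053272536 + I*sqrt(18514)/565466786556)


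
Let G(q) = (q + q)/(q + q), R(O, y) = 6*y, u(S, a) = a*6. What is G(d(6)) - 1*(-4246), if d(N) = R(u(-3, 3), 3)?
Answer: 4247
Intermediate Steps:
u(S, a) = 6*a
d(N) = 18 (d(N) = 6*3 = 18)
G(q) = 1 (G(q) = (2*q)/((2*q)) = (2*q)*(1/(2*q)) = 1)
G(d(6)) - 1*(-4246) = 1 - 1*(-4246) = 1 + 4246 = 4247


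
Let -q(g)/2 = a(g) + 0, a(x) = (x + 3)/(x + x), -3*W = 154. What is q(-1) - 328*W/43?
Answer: 50770/129 ≈ 393.57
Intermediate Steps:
W = -154/3 (W = -⅓*154 = -154/3 ≈ -51.333)
a(x) = (3 + x)/(2*x) (a(x) = (3 + x)/((2*x)) = (3 + x)*(1/(2*x)) = (3 + x)/(2*x))
q(g) = -(3 + g)/g (q(g) = -2*((3 + g)/(2*g) + 0) = -(3 + g)/g)
q(-1) - 328*W/43 = (-3 - 1*(-1))/(-1) - (-50512)/(3*43) = -(-3 + 1) - (-50512)/(3*43) = -1*(-2) - 328*(-154/129) = 2 + 50512/129 = 50770/129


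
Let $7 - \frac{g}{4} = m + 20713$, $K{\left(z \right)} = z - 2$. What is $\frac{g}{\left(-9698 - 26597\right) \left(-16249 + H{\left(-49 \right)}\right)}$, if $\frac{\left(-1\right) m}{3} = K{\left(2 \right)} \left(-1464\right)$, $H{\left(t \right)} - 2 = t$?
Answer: $- \frac{29}{207095} \approx -0.00014003$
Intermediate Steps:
$H{\left(t \right)} = 2 + t$
$K{\left(z \right)} = -2 + z$
$m = 0$ ($m = - 3 \left(-2 + 2\right) \left(-1464\right) = - 3 \cdot 0 \left(-1464\right) = \left(-3\right) 0 = 0$)
$g = -82824$ ($g = 28 - 4 \left(0 + 20713\right) = 28 - 82852 = -82824$)
$\frac{g}{\left(-9698 - 26597\right) \left(-16249 + H{\left(-49 \right)}\right)} = - \frac{82824}{\left(-9698 - 26597\right) \left(-16249 + \left(2 - 49\right)\right)} = - \frac{82824}{\left(-36295\right) \left(-16249 - 47\right)} = - \frac{82824}{\left(-36295\right) \left(-16296\right)} = - \frac{82824}{591463320} = \left(-82824\right) \frac{1}{591463320} = - \frac{29}{207095}$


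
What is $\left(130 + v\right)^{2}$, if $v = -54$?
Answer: $5776$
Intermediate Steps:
$\left(130 + v\right)^{2} = \left(130 - 54\right)^{2} = 76^{2} = 5776$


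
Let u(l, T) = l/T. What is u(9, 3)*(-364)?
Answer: -1092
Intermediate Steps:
u(9, 3)*(-364) = (9/3)*(-364) = (9*(⅓))*(-364) = 3*(-364) = -1092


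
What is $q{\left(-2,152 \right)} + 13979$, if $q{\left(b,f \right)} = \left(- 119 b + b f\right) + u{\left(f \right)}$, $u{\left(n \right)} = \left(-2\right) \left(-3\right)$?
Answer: $13919$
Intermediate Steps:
$u{\left(n \right)} = 6$
$q{\left(b,f \right)} = 6 - 119 b + b f$ ($q{\left(b,f \right)} = \left(- 119 b + b f\right) + 6 = 6 - 119 b + b f$)
$q{\left(-2,152 \right)} + 13979 = \left(6 - -238 - 304\right) + 13979 = \left(6 + 238 - 304\right) + 13979 = -60 + 13979 = 13919$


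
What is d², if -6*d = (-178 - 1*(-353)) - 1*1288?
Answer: 137641/4 ≈ 34410.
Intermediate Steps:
d = 371/2 (d = -((-178 - 1*(-353)) - 1*1288)/6 = -((-178 + 353) - 1288)/6 = -(175 - 1288)/6 = -⅙*(-1113) = 371/2 ≈ 185.50)
d² = (371/2)² = 137641/4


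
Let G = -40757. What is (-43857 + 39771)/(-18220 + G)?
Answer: 454/6553 ≈ 0.069281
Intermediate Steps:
(-43857 + 39771)/(-18220 + G) = (-43857 + 39771)/(-18220 - 40757) = -4086/(-58977) = -4086*(-1/58977) = 454/6553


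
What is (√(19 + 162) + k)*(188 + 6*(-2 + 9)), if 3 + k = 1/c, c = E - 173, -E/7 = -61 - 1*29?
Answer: -315100/457 + 230*√181 ≈ 2404.8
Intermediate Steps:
E = 630 (E = -7*(-61 - 1*29) = -7*(-61 - 29) = -7*(-90) = 630)
c = 457 (c = 630 - 173 = 457)
k = -1370/457 (k = -3 + 1/457 = -1370/457 ≈ -2.9978)
(√(19 + 162) + k)*(188 + 6*(-2 + 9)) = (√(19 + 162) - 1370/457)*(188 + 6*(-2 + 9)) = (√181 - 1370/457)*(188 + 6*7) = (-1370/457 + √181)*(188 + 42) = (-1370/457 + √181)*230 = -315100/457 + 230*√181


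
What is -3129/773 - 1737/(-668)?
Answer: -747471/516364 ≈ -1.4476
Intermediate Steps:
-3129/773 - 1737/(-668) = -3129*1/773 - 1737*(-1/668) = -3129/773 + 1737/668 = -747471/516364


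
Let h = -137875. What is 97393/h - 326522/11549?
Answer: -46144012507/1592318375 ≈ -28.979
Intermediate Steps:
97393/h - 326522/11549 = 97393/(-137875) - 326522/11549 = 97393*(-1/137875) - 326522*1/11549 = -97393/137875 - 326522/11549 = -46144012507/1592318375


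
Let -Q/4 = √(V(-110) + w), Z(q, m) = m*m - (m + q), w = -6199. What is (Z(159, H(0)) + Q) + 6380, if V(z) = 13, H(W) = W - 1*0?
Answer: 6221 - 4*I*√6186 ≈ 6221.0 - 314.6*I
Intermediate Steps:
H(W) = W (H(W) = W + 0 = W)
Z(q, m) = m² - m - q (Z(q, m) = m² + (-m - q) = m² - m - q)
Q = -4*I*√6186 (Q = -4*√(13 - 6199) = -4*I*√6186 ≈ -314.6*I)
(Z(159, H(0)) + Q) + 6380 = ((0² - 1*0 - 1*159) - 4*I*√6186) + 6380 = ((0 + 0 - 159) - 4*I*√6186) + 6380 = (-159 - 4*I*√6186) + 6380 = 6221 - 4*I*√6186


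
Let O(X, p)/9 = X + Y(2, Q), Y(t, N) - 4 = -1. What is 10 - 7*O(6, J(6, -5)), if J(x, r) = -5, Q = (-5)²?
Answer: -557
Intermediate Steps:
Q = 25
Y(t, N) = 3 (Y(t, N) = 4 - 1 = 3)
O(X, p) = 27 + 9*X (O(X, p) = 9*(X + 3) = 9*(3 + X) = 27 + 9*X)
10 - 7*O(6, J(6, -5)) = 10 - 7*(27 + 9*6) = 10 - 7*(27 + 54) = 10 - 7*81 = 10 - 567 = -557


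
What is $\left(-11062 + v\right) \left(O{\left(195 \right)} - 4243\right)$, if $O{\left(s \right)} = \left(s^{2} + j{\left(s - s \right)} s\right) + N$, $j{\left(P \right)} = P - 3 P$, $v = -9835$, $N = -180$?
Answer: $-702180994$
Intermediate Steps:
$j{\left(P \right)} = - 2 P$
$O{\left(s \right)} = -180 + s^{2}$ ($O{\left(s \right)} = \left(s^{2} + - 2 \left(s - s\right) s\right) - 180 = \left(s^{2} + \left(-2\right) 0 s\right) - 180 = \left(s^{2} + 0 s\right) - 180 = \left(s^{2} + 0\right) - 180 = s^{2} - 180 = -180 + s^{2}$)
$\left(-11062 + v\right) \left(O{\left(195 \right)} - 4243\right) = \left(-11062 - 9835\right) \left(\left(-180 + 195^{2}\right) - 4243\right) = - 20897 \left(\left(-180 + 38025\right) - 4243\right) = - 20897 \left(37845 - 4243\right) = \left(-20897\right) 33602 = -702180994$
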